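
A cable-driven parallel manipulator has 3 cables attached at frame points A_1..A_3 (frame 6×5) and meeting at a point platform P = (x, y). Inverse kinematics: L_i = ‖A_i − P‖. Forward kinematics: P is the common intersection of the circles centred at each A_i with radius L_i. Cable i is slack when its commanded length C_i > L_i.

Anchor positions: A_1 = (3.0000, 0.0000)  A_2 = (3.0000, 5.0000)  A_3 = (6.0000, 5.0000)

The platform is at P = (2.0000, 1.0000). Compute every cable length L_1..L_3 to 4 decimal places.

L_1 = √((3.0000−2.0000)² + (0.0000−1.0000)²) = 1.4142
L_2 = √((3.0000−2.0000)² + (5.0000−1.0000)²) = 4.1231
L_3 = √((6.0000−2.0000)² + (5.0000−1.0000)²) = 5.6569

(1.4142, 4.1231, 5.6569)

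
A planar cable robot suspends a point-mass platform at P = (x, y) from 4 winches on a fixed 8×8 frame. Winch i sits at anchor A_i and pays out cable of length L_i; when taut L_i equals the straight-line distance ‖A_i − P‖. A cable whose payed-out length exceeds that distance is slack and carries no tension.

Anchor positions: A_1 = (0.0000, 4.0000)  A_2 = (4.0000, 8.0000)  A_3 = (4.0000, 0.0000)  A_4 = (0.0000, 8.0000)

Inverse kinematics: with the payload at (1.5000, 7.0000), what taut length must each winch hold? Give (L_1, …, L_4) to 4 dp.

L_1 = √((0.0000−1.5000)² + (4.0000−7.0000)²) = 3.3541
L_2 = √((4.0000−1.5000)² + (8.0000−7.0000)²) = 2.6926
L_3 = √((4.0000−1.5000)² + (0.0000−7.0000)²) = 7.4330
L_4 = √((0.0000−1.5000)² + (8.0000−7.0000)²) = 1.8028

(3.3541, 2.6926, 7.4330, 1.8028)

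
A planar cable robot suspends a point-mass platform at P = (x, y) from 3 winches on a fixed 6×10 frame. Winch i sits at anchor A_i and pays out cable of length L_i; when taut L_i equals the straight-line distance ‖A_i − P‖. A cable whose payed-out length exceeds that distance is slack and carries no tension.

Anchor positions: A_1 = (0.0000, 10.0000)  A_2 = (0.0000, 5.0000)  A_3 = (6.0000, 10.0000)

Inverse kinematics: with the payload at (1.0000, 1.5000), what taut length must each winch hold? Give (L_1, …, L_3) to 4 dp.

cable 1: Δx=-1.0000, Δy=8.5000; L_1 = √(Δx²+Δy²) = 8.5586
cable 2: Δx=-1.0000, Δy=3.5000; L_2 = √(Δx²+Δy²) = 3.6401
cable 3: Δx=5.0000, Δy=8.5000; L_3 = √(Δx²+Δy²) = 9.8615

(8.5586, 3.6401, 9.8615)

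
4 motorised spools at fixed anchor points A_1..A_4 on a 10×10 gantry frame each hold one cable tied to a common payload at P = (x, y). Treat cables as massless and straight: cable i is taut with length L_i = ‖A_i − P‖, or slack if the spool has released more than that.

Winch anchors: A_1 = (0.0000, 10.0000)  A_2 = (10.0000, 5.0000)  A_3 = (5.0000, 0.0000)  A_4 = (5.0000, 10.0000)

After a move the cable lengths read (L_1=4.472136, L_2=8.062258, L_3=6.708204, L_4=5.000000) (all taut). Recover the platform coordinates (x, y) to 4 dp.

circle eqns → linear via eq_j − eq_1; set k_j = A_j·A_j − L_j²
k_1 = 0.0000+100.0000−20.0000 = 80.0000
-20.0000·x + 10.0000·y = k_1−k_2 = 20.0000
-10.0000·x + 20.0000·y = k_1−k_3 = 100.0000
-10.0000·x + 0.0000·y = k_1−k_4 = -20.0000
solve first two rows → x=2.0000, y=6.0000
check cable 4: ‖A_4−P‖² = 25.0000 ≈ L_4² = 25.0000 ✓

(2.0000, 6.0000)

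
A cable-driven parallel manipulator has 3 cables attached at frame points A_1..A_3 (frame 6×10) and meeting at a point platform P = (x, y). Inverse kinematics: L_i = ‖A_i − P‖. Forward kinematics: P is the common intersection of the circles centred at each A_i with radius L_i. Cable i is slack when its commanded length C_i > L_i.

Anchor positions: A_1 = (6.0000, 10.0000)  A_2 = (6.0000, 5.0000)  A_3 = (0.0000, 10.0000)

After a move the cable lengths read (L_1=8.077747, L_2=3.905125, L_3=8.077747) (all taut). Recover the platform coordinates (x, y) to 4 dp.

circle eqns → linear via eq_j − eq_1; set c_j = A_j·A_j − L_j²
c_1 = 36.0000+100.0000−65.2500 = 70.7500
0.0000·x + 10.0000·y = c_1−c_2 = 25.0000
12.0000·x + 0.0000·y = c_1−c_3 = 36.0000
solve first two rows → x=3.0000, y=2.5000

(3.0000, 2.5000)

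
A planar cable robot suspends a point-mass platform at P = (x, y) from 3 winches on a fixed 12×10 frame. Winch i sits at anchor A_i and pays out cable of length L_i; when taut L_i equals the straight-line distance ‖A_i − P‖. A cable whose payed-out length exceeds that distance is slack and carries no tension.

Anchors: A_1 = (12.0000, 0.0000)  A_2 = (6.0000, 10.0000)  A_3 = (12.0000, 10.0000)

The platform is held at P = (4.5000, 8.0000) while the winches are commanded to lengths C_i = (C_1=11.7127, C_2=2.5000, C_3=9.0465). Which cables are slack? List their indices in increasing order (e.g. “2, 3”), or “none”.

1, 3

cable 1: √((7.5000)²+(-8.0000)²)=10.9659, C_1=11.7127: slack
cable 2: √((1.5000)²+(2.0000)²)=2.5000, C_2=2.5000: taut
cable 3: √((7.5000)²+(2.0000)²)=7.7621, C_3=9.0465: slack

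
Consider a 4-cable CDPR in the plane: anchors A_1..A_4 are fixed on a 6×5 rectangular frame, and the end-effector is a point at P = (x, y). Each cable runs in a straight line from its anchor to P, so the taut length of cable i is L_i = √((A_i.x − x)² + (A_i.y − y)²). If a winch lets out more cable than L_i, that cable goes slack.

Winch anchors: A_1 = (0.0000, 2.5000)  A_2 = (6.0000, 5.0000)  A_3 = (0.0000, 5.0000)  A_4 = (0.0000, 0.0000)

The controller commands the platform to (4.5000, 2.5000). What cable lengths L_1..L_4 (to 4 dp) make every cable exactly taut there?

L_1 = √((0.0000−4.5000)² + (2.5000−2.5000)²) = 4.5000
L_2 = √((6.0000−4.5000)² + (5.0000−2.5000)²) = 2.9155
L_3 = √((0.0000−4.5000)² + (5.0000−2.5000)²) = 5.1478
L_4 = √((0.0000−4.5000)² + (0.0000−2.5000)²) = 5.1478

(4.5000, 2.9155, 5.1478, 5.1478)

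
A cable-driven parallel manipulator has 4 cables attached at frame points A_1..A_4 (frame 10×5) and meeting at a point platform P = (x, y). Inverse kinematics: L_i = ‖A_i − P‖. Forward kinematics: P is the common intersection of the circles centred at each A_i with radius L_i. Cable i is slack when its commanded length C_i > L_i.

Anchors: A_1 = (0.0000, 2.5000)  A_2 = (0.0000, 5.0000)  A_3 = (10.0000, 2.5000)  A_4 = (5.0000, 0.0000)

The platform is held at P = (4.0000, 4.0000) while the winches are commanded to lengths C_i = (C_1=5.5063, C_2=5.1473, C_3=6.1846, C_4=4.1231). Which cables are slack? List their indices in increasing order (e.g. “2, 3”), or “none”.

cable 1: L_1 = ‖A_1−P‖ = 4.2720;  C_1 = 5.5063 → slack
cable 2: L_2 = ‖A_2−P‖ = 4.1231;  C_2 = 5.1473 → slack
cable 3: L_3 = ‖A_3−P‖ = 6.1847;  C_3 = 6.1846 → taut
cable 4: L_4 = ‖A_4−P‖ = 4.1231;  C_4 = 4.1231 → taut

1, 2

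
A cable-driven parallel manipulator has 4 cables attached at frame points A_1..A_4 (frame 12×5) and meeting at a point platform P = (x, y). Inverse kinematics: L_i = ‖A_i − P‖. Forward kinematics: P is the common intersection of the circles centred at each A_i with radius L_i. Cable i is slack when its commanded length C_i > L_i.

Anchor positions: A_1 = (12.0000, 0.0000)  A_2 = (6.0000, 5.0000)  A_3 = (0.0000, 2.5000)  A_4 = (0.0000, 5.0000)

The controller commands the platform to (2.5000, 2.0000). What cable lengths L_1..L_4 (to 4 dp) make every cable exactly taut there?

L_1: Δ = A_1−P = (9.5000, -2.0000) → ‖Δ‖ = √94.2500 = 9.7082
L_2: Δ = A_2−P = (3.5000, 3.0000) → ‖Δ‖ = √21.2500 = 4.6098
L_3: Δ = A_3−P = (-2.5000, 0.5000) → ‖Δ‖ = √6.5000 = 2.5495
L_4: Δ = A_4−P = (-2.5000, 3.0000) → ‖Δ‖ = √15.2500 = 3.9051

(9.7082, 4.6098, 2.5495, 3.9051)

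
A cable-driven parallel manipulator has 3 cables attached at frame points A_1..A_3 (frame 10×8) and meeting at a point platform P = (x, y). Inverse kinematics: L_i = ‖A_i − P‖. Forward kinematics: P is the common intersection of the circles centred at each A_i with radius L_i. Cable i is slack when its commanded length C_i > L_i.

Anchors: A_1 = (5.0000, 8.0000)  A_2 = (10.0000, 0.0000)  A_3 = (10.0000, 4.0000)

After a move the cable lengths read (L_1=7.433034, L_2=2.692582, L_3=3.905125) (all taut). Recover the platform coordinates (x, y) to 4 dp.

(7.5000, 1.0000)

expand ‖A_i−P‖²=L_i² and subtract eq 1 (k_i ≔ ‖A_i‖²−L_i²)
k_1 = 25.0000+64.0000−55.2500 = 33.7500
eq1−eq2 → [-10.0000  16.0000]·P = -59.0000
eq1−eq3 → [-10.0000  8.0000]·P = -67.0000
2×2 solve → P = (7.5000, 1.0000)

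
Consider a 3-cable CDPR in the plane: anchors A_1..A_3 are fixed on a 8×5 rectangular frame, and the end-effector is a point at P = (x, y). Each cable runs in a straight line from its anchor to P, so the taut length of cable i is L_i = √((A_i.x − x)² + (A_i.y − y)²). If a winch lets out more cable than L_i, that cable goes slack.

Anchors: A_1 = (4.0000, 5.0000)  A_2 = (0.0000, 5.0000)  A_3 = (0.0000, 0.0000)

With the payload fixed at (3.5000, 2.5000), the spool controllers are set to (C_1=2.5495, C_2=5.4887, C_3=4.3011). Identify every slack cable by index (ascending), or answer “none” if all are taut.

2

i=1: geometric 2.5495 vs commanded 2.5495 ⇒ taut
i=2: geometric 4.3012 vs commanded 5.4887 ⇒ slack
i=3: geometric 4.3012 vs commanded 4.3011 ⇒ taut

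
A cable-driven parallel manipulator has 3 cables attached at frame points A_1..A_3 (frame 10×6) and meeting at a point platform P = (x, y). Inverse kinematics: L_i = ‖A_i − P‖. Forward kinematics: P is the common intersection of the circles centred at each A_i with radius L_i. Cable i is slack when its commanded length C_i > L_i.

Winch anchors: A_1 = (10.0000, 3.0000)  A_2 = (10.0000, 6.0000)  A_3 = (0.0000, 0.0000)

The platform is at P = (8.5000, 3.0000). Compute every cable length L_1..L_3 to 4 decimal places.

cable 1: Δx=1.5000, Δy=0.0000; L_1 = √(Δx²+Δy²) = 1.5000
cable 2: Δx=1.5000, Δy=3.0000; L_2 = √(Δx²+Δy²) = 3.3541
cable 3: Δx=-8.5000, Δy=-3.0000; L_3 = √(Δx²+Δy²) = 9.0139

(1.5000, 3.3541, 9.0139)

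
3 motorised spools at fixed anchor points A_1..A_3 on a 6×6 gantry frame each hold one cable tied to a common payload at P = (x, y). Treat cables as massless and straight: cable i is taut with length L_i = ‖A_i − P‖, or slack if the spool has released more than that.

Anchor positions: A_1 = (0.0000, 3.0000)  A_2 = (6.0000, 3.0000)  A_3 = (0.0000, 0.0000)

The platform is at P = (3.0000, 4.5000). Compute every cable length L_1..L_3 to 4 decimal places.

(3.3541, 3.3541, 5.4083)

cable 1: Δx=-3.0000, Δy=-1.5000; L_1 = √(Δx²+Δy²) = 3.3541
cable 2: Δx=3.0000, Δy=-1.5000; L_2 = √(Δx²+Δy²) = 3.3541
cable 3: Δx=-3.0000, Δy=-4.5000; L_3 = √(Δx²+Δy²) = 5.4083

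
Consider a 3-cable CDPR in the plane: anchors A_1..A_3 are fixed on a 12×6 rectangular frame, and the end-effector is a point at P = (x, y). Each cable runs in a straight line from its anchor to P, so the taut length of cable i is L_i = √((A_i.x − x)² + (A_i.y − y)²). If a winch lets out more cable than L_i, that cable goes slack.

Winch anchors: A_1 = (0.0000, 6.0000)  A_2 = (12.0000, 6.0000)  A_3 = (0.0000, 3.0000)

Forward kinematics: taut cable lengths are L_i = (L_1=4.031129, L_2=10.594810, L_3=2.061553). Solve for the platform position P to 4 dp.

(2.0000, 2.5000)

circle eqns → linear via eq_j − eq_1; set q_j = A_j·A_j − L_j²
q_1 = 0.0000+36.0000−16.2500 = 19.7500
-24.0000·x + 0.0000·y = q_1−q_2 = -48.0000
0.0000·x + 6.0000·y = q_1−q_3 = 15.0000
solve first two rows → x=2.0000, y=2.5000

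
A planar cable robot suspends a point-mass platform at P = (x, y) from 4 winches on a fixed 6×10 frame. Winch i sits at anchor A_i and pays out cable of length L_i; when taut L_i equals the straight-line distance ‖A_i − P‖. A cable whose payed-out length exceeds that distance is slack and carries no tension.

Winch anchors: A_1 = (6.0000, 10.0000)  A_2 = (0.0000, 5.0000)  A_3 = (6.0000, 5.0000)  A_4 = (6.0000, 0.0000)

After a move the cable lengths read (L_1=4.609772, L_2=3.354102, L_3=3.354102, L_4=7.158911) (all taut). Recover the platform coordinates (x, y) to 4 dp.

(3.0000, 6.5000)

each cable: (A_i−P)·(A_i−P) = L_i²; let k_i = ‖A_i‖²−L_i²
k_1 = 36.0000+100.0000−21.2500 = 114.7500
row 1: 12.0000x + 10.0000y = 101.0000  (k_2=13.7500)
row 2: 0.0000x + 10.0000y = 65.0000  (k_3=49.7500)
row 3: 0.0000x + 20.0000y = 130.0000  (k_4=-15.2500)
Cramer on rows 1–2 → x = 3.0000, y = 6.5000
check cable 4: ‖A_4−P‖² = 51.2500 ≈ L_4² = 51.2500 ✓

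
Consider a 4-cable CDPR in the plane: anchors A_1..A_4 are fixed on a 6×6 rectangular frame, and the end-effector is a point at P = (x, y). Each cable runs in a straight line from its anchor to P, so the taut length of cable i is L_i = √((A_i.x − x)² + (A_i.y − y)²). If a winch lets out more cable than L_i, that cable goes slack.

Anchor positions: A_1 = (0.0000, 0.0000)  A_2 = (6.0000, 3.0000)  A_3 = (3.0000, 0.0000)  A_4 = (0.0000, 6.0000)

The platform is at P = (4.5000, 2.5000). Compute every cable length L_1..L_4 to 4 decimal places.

(5.1478, 1.5811, 2.9155, 5.7009)

cable 1: Δx=-4.5000, Δy=-2.5000; L_1 = √(Δx²+Δy²) = 5.1478
cable 2: Δx=1.5000, Δy=0.5000; L_2 = √(Δx²+Δy²) = 1.5811
cable 3: Δx=-1.5000, Δy=-2.5000; L_3 = √(Δx²+Δy²) = 2.9155
cable 4: Δx=-4.5000, Δy=3.5000; L_4 = √(Δx²+Δy²) = 5.7009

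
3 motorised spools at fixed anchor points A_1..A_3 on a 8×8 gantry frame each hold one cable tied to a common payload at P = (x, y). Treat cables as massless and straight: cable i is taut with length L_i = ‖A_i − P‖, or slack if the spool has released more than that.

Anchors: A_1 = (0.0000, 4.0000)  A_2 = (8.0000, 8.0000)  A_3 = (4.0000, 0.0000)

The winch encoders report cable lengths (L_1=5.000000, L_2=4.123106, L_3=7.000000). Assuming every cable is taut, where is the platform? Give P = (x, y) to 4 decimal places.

expand ‖A_i−P‖²=L_i² and subtract eq 1 (q_i ≔ ‖A_i‖²−L_i²)
q_1 = 0.0000+16.0000−25.0000 = -9.0000
eq1−eq2 → [-16.0000  -8.0000]·P = -120.0000
eq1−eq3 → [-8.0000  8.0000]·P = 24.0000
2×2 solve → P = (4.0000, 7.0000)

(4.0000, 7.0000)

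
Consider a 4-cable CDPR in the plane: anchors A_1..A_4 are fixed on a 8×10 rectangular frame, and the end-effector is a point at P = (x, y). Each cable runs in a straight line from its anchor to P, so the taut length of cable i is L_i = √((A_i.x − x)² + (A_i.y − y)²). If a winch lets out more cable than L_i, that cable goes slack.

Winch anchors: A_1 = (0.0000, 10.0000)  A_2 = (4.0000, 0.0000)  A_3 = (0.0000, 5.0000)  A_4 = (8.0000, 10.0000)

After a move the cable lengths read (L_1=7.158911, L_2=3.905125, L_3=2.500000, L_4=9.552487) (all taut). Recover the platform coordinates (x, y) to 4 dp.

(1.5000, 3.0000)

expand ‖A_i−P‖²=L_i² and subtract eq 1 (c_i ≔ ‖A_i‖²−L_i²)
c_1 = 0.0000+100.0000−51.2500 = 48.7500
eq1−eq2 → [-8.0000  20.0000]·P = 48.0000
eq1−eq3 → [0.0000  10.0000]·P = 30.0000
eq1−eq4 → [-16.0000  0.0000]·P = -24.0000
2×2 solve → P = (1.5000, 3.0000)
check cable 4: ‖A_4−P‖² = 91.2500 ≈ L_4² = 91.2500 ✓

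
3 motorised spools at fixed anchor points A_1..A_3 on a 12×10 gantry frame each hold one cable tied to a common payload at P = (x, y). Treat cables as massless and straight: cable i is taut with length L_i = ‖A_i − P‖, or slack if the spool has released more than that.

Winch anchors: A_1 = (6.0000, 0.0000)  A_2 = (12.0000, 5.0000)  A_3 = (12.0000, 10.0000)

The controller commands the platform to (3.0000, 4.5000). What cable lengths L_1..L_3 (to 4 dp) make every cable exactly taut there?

(5.4083, 9.0139, 10.5475)

cable 1: Δx=3.0000, Δy=-4.5000; L_1 = √(Δx²+Δy²) = 5.4083
cable 2: Δx=9.0000, Δy=0.5000; L_2 = √(Δx²+Δy²) = 9.0139
cable 3: Δx=9.0000, Δy=5.5000; L_3 = √(Δx²+Δy²) = 10.5475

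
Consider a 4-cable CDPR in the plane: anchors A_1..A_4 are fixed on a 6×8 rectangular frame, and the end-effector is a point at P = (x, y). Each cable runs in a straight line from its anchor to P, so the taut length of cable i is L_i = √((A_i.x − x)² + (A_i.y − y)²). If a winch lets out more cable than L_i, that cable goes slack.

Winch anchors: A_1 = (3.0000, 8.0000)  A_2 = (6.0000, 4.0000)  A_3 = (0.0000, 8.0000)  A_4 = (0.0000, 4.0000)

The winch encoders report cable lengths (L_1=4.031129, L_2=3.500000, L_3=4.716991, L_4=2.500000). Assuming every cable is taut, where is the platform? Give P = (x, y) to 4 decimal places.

each cable: (A_i−P)·(A_i−P) = L_i²; let k_i = ‖A_i‖²−L_i²
k_1 = 9.0000+64.0000−16.2500 = 56.7500
row 1: -6.0000x + 8.0000y = 17.0000  (k_2=39.7500)
row 2: 6.0000x + 0.0000y = 15.0000  (k_3=41.7500)
row 3: 6.0000x + 8.0000y = 47.0000  (k_4=9.7500)
Cramer on rows 1–2 → x = 2.5000, y = 4.0000
check cable 4: ‖A_4−P‖² = 6.2500 ≈ L_4² = 6.2500 ✓

(2.5000, 4.0000)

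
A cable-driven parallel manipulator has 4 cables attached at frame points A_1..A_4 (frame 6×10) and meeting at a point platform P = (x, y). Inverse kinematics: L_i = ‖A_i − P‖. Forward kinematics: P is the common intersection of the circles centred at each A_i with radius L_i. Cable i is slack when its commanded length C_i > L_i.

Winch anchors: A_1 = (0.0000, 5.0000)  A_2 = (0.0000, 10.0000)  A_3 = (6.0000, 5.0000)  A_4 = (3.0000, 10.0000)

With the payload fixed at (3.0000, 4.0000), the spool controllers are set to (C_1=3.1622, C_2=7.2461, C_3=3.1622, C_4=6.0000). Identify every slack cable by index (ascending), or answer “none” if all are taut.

i=1: geometric 3.1623 vs commanded 3.1622 ⇒ taut
i=2: geometric 6.7082 vs commanded 7.2461 ⇒ slack
i=3: geometric 3.1623 vs commanded 3.1622 ⇒ taut
i=4: geometric 6.0000 vs commanded 6.0000 ⇒ taut

2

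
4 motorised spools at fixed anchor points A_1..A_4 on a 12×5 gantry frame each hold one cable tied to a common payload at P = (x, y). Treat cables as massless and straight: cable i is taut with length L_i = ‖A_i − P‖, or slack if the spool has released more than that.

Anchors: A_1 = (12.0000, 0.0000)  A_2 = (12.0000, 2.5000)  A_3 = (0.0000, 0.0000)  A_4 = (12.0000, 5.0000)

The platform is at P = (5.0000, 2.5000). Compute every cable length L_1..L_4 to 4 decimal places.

L_1: Δ = A_1−P = (7.0000, -2.5000) → ‖Δ‖ = √55.2500 = 7.4330
L_2: Δ = A_2−P = (7.0000, 0.0000) → ‖Δ‖ = √49.0000 = 7.0000
L_3: Δ = A_3−P = (-5.0000, -2.5000) → ‖Δ‖ = √31.2500 = 5.5902
L_4: Δ = A_4−P = (7.0000, 2.5000) → ‖Δ‖ = √55.2500 = 7.4330

(7.4330, 7.0000, 5.5902, 7.4330)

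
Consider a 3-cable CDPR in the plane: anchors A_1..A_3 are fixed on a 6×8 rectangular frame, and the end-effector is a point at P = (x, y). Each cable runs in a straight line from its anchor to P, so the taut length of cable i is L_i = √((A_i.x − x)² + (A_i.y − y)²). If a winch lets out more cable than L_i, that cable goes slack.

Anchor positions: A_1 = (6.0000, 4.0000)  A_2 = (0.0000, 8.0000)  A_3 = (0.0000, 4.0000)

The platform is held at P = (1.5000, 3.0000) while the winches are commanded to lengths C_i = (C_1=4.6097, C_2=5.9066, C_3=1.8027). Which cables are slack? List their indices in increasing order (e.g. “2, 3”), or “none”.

2

i=1: geometric 4.6098 vs commanded 4.6097 ⇒ taut
i=2: geometric 5.2202 vs commanded 5.9066 ⇒ slack
i=3: geometric 1.8028 vs commanded 1.8027 ⇒ taut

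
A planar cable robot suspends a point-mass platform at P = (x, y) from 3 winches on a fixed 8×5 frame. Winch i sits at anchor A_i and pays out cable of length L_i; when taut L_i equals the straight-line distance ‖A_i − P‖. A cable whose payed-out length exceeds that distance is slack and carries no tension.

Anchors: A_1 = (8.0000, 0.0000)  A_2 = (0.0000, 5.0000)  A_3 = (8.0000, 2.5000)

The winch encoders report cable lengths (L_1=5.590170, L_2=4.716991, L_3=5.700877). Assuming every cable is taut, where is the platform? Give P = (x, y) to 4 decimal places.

expand ‖A_i−P‖²=L_i² and subtract eq 1 (k_i ≔ ‖A_i‖²−L_i²)
k_1 = 64.0000+0.0000−31.2500 = 32.7500
eq1−eq2 → [16.0000  -10.0000]·P = 30.0000
eq1−eq3 → [0.0000  -5.0000]·P = -5.0000
2×2 solve → P = (2.5000, 1.0000)

(2.5000, 1.0000)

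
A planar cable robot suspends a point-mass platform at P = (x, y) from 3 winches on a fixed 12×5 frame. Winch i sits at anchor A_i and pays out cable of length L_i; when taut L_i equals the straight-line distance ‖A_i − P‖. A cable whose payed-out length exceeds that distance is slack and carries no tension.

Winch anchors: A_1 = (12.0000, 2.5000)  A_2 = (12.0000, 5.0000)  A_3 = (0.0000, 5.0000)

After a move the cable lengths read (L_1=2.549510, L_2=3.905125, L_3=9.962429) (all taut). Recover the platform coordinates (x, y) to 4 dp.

each cable: (A_i−P)·(A_i−P) = L_i²; let k_i = ‖A_i‖²−L_i²
k_1 = 144.0000+6.2500−6.5000 = 143.7500
row 1: 0.0000x − 5.0000y = -10.0000  (k_2=153.7500)
row 2: 24.0000x − 5.0000y = 218.0000  (k_3=-74.2500)
Cramer on rows 1–2 → x = 9.5000, y = 2.0000

(9.5000, 2.0000)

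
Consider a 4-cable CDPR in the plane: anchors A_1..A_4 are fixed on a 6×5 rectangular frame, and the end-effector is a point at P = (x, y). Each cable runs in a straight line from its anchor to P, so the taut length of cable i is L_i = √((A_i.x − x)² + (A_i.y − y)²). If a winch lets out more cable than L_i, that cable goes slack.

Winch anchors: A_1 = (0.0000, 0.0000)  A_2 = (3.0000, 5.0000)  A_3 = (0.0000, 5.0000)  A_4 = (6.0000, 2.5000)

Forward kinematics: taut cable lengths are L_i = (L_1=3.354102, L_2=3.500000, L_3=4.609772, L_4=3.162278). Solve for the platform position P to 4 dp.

(3.0000, 1.5000)

expand ‖A_i−P‖²=L_i² and subtract eq 1 (c_i ≔ ‖A_i‖²−L_i²)
c_1 = 0.0000+0.0000−11.2500 = -11.2500
eq1−eq2 → [-6.0000  -10.0000]·P = -33.0000
eq1−eq3 → [0.0000  -10.0000]·P = -15.0000
eq1−eq4 → [-12.0000  -5.0000]·P = -43.5000
2×2 solve → P = (3.0000, 1.5000)
check cable 4: ‖A_4−P‖² = 10.0000 ≈ L_4² = 10.0000 ✓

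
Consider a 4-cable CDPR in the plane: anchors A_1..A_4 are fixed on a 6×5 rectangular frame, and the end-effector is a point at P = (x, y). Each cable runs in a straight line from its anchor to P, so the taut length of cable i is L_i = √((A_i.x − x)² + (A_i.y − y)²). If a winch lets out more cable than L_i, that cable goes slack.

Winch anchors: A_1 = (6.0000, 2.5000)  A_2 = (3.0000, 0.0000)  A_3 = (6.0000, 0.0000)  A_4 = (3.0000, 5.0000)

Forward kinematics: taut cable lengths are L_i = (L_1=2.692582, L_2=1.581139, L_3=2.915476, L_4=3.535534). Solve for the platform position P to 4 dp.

(3.5000, 1.5000)

each cable: (A_i−P)·(A_i−P) = L_i²; let c_i = ‖A_i‖²−L_i²
c_1 = 36.0000+6.2500−7.2500 = 35.0000
row 1: 6.0000x + 5.0000y = 28.5000  (c_2=6.5000)
row 2: 0.0000x + 5.0000y = 7.5000  (c_3=27.5000)
row 3: 6.0000x − 5.0000y = 13.5000  (c_4=21.5000)
Cramer on rows 1–2 → x = 3.5000, y = 1.5000
check cable 4: ‖A_4−P‖² = 12.5000 ≈ L_4² = 12.5000 ✓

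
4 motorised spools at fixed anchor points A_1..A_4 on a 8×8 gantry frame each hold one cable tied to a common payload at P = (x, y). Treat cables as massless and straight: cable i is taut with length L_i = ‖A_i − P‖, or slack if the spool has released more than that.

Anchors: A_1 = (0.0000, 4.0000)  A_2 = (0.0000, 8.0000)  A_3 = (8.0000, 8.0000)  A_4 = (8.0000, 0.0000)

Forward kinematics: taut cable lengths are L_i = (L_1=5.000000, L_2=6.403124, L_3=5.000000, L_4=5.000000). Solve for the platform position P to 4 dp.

each cable: (A_i−P)·(A_i−P) = L_i²; let q_i = ‖A_i‖²−L_i²
q_1 = 0.0000+16.0000−25.0000 = -9.0000
row 1: 0.0000x − 8.0000y = -32.0000  (q_2=23.0000)
row 2: -16.0000x − 8.0000y = -112.0000  (q_3=103.0000)
row 3: -16.0000x + 8.0000y = -48.0000  (q_4=39.0000)
Cramer on rows 1–2 → x = 5.0000, y = 4.0000
check cable 4: ‖A_4−P‖² = 25.0000 ≈ L_4² = 25.0000 ✓

(5.0000, 4.0000)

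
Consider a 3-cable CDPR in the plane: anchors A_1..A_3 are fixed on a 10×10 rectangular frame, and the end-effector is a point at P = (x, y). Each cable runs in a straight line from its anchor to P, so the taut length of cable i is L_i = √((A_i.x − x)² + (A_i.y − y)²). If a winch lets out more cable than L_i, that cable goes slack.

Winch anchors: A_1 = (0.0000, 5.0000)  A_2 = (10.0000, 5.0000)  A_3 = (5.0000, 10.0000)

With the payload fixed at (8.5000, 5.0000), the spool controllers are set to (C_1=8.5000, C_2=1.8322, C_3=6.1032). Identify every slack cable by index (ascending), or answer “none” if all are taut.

cable 1: L_1 = ‖A_1−P‖ = 8.5000;  C_1 = 8.5000 → taut
cable 2: L_2 = ‖A_2−P‖ = 1.5000;  C_2 = 1.8322 → slack
cable 3: L_3 = ‖A_3−P‖ = 6.1033;  C_3 = 6.1032 → taut

2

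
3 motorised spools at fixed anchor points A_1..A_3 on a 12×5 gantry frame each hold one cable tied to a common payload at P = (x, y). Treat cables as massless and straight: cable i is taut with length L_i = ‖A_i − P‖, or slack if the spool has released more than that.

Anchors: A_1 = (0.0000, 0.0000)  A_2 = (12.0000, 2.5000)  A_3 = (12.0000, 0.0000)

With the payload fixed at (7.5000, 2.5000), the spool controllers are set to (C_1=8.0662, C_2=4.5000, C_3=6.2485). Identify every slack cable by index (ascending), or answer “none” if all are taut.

i=1: geometric 7.9057 vs commanded 8.0662 ⇒ slack
i=2: geometric 4.5000 vs commanded 4.5000 ⇒ taut
i=3: geometric 5.1478 vs commanded 6.2485 ⇒ slack

1, 3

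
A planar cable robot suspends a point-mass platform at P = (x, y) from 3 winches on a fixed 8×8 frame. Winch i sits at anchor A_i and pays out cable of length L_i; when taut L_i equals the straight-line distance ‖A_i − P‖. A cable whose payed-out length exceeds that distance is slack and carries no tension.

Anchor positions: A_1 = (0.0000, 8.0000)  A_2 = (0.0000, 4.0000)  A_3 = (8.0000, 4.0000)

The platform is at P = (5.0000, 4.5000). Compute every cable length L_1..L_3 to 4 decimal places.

cable 1: Δx=-5.0000, Δy=3.5000; L_1 = √(Δx²+Δy²) = 6.1033
cable 2: Δx=-5.0000, Δy=-0.5000; L_2 = √(Δx²+Δy²) = 5.0249
cable 3: Δx=3.0000, Δy=-0.5000; L_3 = √(Δx²+Δy²) = 3.0414

(6.1033, 5.0249, 3.0414)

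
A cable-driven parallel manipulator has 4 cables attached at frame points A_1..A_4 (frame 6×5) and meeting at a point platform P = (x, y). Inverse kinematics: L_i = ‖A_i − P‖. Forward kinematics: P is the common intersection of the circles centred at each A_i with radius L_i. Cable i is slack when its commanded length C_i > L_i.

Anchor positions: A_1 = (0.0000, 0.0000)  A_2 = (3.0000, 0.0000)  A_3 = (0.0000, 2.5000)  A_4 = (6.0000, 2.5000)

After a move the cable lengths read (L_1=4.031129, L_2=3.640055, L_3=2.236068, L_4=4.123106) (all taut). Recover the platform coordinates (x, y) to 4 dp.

expand ‖A_i−P‖²=L_i² and subtract eq 1 (k_i ≔ ‖A_i‖²−L_i²)
k_1 = 0.0000+0.0000−16.2500 = -16.2500
eq1−eq2 → [-6.0000  0.0000]·P = -12.0000
eq1−eq3 → [0.0000  -5.0000]·P = -17.5000
eq1−eq4 → [-12.0000  -5.0000]·P = -41.5000
2×2 solve → P = (2.0000, 3.5000)
check cable 4: ‖A_4−P‖² = 17.0000 ≈ L_4² = 17.0000 ✓

(2.0000, 3.5000)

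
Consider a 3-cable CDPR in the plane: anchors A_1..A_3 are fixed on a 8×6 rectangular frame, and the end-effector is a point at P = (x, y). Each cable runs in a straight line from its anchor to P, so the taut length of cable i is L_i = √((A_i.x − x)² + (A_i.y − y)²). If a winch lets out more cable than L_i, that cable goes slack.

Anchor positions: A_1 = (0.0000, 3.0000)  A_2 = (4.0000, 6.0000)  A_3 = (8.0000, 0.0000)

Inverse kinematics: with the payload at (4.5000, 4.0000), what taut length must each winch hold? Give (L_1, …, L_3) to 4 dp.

L_1 = √((0.0000−4.5000)² + (3.0000−4.0000)²) = 4.6098
L_2 = √((4.0000−4.5000)² + (6.0000−4.0000)²) = 2.0616
L_3 = √((8.0000−4.5000)² + (0.0000−4.0000)²) = 5.3151

(4.6098, 2.0616, 5.3151)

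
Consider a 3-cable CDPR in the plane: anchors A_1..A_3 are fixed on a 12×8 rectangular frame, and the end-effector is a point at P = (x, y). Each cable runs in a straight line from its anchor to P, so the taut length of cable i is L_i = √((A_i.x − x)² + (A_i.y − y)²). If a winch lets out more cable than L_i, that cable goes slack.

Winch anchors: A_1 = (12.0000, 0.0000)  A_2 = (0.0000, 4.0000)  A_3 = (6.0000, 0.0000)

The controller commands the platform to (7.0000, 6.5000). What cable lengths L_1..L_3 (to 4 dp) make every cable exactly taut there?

L_1: Δ = A_1−P = (5.0000, -6.5000) → ‖Δ‖ = √67.2500 = 8.2006
L_2: Δ = A_2−P = (-7.0000, -2.5000) → ‖Δ‖ = √55.2500 = 7.4330
L_3: Δ = A_3−P = (-1.0000, -6.5000) → ‖Δ‖ = √43.2500 = 6.5765

(8.2006, 7.4330, 6.5765)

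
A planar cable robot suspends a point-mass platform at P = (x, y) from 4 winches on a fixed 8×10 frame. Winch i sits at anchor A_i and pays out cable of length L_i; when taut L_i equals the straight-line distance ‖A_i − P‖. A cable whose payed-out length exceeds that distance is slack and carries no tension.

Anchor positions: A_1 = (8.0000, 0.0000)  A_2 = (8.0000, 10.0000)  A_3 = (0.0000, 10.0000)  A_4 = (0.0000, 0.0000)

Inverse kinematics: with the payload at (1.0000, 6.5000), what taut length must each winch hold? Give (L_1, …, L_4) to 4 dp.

(9.5525, 7.8262, 3.6401, 6.5765)

L_1 = √((8.0000−1.0000)² + (0.0000−6.5000)²) = 9.5525
L_2 = √((8.0000−1.0000)² + (10.0000−6.5000)²) = 7.8262
L_3 = √((0.0000−1.0000)² + (10.0000−6.5000)²) = 3.6401
L_4 = √((0.0000−1.0000)² + (0.0000−6.5000)²) = 6.5765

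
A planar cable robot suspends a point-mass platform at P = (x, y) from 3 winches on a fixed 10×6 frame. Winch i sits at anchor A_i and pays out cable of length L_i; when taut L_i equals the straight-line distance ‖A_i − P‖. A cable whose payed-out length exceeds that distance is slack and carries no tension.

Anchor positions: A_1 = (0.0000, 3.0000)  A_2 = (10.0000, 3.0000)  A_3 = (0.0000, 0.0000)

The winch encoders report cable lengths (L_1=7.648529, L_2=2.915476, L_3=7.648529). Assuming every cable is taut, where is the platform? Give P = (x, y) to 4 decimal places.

expand ‖A_i−P‖²=L_i² and subtract eq 1 (q_i ≔ ‖A_i‖²−L_i²)
q_1 = 0.0000+9.0000−58.5000 = -49.5000
eq1−eq2 → [-20.0000  0.0000]·P = -150.0000
eq1−eq3 → [0.0000  6.0000]·P = 9.0000
2×2 solve → P = (7.5000, 1.5000)

(7.5000, 1.5000)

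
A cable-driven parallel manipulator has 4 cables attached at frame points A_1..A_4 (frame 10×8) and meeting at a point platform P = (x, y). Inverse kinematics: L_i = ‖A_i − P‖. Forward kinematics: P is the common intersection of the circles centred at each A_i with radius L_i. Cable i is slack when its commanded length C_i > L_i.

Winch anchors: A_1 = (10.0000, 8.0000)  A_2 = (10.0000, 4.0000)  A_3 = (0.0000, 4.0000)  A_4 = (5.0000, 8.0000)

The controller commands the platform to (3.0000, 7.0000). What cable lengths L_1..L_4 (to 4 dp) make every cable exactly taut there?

cable 1: Δx=7.0000, Δy=1.0000; L_1 = √(Δx²+Δy²) = 7.0711
cable 2: Δx=7.0000, Δy=-3.0000; L_2 = √(Δx²+Δy²) = 7.6158
cable 3: Δx=-3.0000, Δy=-3.0000; L_3 = √(Δx²+Δy²) = 4.2426
cable 4: Δx=2.0000, Δy=1.0000; L_4 = √(Δx²+Δy²) = 2.2361

(7.0711, 7.6158, 4.2426, 2.2361)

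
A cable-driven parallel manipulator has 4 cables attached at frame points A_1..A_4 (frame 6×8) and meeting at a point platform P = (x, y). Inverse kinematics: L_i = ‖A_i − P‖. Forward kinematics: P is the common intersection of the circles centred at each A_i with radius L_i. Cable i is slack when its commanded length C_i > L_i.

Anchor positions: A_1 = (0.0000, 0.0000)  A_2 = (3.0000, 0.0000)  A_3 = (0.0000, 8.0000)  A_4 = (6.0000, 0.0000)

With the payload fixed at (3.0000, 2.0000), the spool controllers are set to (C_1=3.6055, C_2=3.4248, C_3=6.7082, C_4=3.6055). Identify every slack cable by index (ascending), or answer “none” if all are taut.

2

cable 1: L_1 = ‖A_1−P‖ = 3.6056;  C_1 = 3.6055 → taut
cable 2: L_2 = ‖A_2−P‖ = 2.0000;  C_2 = 3.4248 → slack
cable 3: L_3 = ‖A_3−P‖ = 6.7082;  C_3 = 6.7082 → taut
cable 4: L_4 = ‖A_4−P‖ = 3.6056;  C_4 = 3.6055 → taut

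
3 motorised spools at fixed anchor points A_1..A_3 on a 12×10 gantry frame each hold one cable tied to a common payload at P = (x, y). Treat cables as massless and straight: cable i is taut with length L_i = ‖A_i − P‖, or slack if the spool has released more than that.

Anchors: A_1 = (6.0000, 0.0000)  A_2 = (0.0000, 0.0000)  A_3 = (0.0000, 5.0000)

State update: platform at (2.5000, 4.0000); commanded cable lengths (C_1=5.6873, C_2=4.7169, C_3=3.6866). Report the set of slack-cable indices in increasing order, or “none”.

1, 3

cable 1: L_1 = ‖A_1−P‖ = 5.3151;  C_1 = 5.6873 → slack
cable 2: L_2 = ‖A_2−P‖ = 4.7170;  C_2 = 4.7169 → taut
cable 3: L_3 = ‖A_3−P‖ = 2.6926;  C_3 = 3.6866 → slack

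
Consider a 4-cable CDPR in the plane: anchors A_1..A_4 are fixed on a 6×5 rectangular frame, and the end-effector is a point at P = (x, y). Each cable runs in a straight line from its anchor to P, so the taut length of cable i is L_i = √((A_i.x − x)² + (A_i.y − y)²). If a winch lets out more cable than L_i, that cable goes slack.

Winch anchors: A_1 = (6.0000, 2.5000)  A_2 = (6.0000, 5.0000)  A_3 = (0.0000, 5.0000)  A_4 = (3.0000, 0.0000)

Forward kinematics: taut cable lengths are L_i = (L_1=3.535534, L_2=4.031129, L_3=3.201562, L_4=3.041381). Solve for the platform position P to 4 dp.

(2.5000, 3.0000)

each cable: (A_i−P)·(A_i−P) = L_i²; let q_i = ‖A_i‖²−L_i²
q_1 = 36.0000+6.2500−12.5000 = 29.7500
row 1: 0.0000x − 5.0000y = -15.0000  (q_2=44.7500)
row 2: 12.0000x − 5.0000y = 15.0000  (q_3=14.7500)
row 3: 6.0000x + 5.0000y = 30.0000  (q_4=-0.2500)
Cramer on rows 1–2 → x = 2.5000, y = 3.0000
check cable 4: ‖A_4−P‖² = 9.2500 ≈ L_4² = 9.2500 ✓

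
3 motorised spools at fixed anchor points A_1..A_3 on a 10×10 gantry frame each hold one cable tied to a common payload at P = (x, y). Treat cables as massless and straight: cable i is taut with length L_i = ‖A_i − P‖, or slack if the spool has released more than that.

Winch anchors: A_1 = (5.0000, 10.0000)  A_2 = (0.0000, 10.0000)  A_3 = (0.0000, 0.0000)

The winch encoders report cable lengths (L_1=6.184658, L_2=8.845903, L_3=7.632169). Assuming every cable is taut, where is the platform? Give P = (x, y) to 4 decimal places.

each cable: (A_i−P)·(A_i−P) = L_i²; let k_i = ‖A_i‖²−L_i²
k_1 = 25.0000+100.0000−38.2500 = 86.7500
row 1: 10.0000x + 0.0000y = 65.0000  (k_2=21.7500)
row 2: 10.0000x + 20.0000y = 145.0000  (k_3=-58.2500)
Cramer on rows 1–2 → x = 6.5000, y = 4.0000

(6.5000, 4.0000)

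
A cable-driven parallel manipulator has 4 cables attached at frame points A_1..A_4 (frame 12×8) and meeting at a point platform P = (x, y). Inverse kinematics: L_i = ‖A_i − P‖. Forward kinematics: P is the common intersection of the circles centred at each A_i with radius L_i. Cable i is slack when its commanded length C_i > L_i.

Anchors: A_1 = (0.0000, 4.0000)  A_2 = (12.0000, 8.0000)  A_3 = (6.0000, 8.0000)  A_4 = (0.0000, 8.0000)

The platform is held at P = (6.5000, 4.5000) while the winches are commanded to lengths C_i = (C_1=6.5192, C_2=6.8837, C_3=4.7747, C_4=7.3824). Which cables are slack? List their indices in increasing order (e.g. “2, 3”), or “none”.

2, 3

cable 1: √((-6.5000)²+(-0.5000)²)=6.5192, C_1=6.5192: taut
cable 2: √((5.5000)²+(3.5000)²)=6.5192, C_2=6.8837: slack
cable 3: √((-0.5000)²+(3.5000)²)=3.5355, C_3=4.7747: slack
cable 4: √((-6.5000)²+(3.5000)²)=7.3824, C_4=7.3824: taut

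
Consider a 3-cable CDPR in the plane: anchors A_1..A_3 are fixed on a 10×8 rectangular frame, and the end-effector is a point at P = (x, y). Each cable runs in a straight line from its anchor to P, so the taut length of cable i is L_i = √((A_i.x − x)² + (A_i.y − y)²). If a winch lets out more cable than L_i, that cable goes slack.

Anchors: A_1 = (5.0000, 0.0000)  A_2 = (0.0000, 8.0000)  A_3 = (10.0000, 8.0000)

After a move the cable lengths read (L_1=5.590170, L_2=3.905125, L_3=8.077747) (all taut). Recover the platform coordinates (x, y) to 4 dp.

(2.5000, 5.0000)

each cable: (A_i−P)·(A_i−P) = L_i²; let q_i = ‖A_i‖²−L_i²
q_1 = 25.0000+0.0000−31.2500 = -6.2500
row 1: 10.0000x − 16.0000y = -55.0000  (q_2=48.7500)
row 2: -10.0000x − 16.0000y = -105.0000  (q_3=98.7500)
Cramer on rows 1–2 → x = 2.5000, y = 5.0000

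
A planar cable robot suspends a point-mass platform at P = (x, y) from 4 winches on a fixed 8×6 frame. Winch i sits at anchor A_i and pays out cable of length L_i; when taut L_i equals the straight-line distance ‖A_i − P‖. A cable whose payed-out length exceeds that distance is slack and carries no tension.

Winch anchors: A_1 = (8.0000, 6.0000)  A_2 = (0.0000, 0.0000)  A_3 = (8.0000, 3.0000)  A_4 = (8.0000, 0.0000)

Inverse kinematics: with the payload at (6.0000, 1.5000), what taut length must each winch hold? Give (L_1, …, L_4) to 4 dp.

(4.9244, 6.1847, 2.5000, 2.5000)

cable 1: Δx=2.0000, Δy=4.5000; L_1 = √(Δx²+Δy²) = 4.9244
cable 2: Δx=-6.0000, Δy=-1.5000; L_2 = √(Δx²+Δy²) = 6.1847
cable 3: Δx=2.0000, Δy=1.5000; L_3 = √(Δx²+Δy²) = 2.5000
cable 4: Δx=2.0000, Δy=-1.5000; L_4 = √(Δx²+Δy²) = 2.5000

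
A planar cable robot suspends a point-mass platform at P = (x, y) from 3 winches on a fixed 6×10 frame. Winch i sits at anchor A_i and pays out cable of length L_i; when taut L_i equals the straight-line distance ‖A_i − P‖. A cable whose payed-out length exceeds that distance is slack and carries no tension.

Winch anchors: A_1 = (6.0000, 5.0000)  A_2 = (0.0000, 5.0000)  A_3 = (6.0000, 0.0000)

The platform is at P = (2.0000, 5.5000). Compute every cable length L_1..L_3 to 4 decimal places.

L_1: Δ = A_1−P = (4.0000, -0.5000) → ‖Δ‖ = √16.2500 = 4.0311
L_2: Δ = A_2−P = (-2.0000, -0.5000) → ‖Δ‖ = √4.2500 = 2.0616
L_3: Δ = A_3−P = (4.0000, -5.5000) → ‖Δ‖ = √46.2500 = 6.8007

(4.0311, 2.0616, 6.8007)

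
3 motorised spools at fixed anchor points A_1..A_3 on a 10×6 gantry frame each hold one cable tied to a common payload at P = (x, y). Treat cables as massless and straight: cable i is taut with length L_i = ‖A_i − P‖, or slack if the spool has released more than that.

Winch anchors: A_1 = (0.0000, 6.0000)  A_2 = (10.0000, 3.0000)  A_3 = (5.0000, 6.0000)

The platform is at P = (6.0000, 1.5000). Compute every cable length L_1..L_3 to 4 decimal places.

cable 1: Δx=-6.0000, Δy=4.5000; L_1 = √(Δx²+Δy²) = 7.5000
cable 2: Δx=4.0000, Δy=1.5000; L_2 = √(Δx²+Δy²) = 4.2720
cable 3: Δx=-1.0000, Δy=4.5000; L_3 = √(Δx²+Δy²) = 4.6098

(7.5000, 4.2720, 4.6098)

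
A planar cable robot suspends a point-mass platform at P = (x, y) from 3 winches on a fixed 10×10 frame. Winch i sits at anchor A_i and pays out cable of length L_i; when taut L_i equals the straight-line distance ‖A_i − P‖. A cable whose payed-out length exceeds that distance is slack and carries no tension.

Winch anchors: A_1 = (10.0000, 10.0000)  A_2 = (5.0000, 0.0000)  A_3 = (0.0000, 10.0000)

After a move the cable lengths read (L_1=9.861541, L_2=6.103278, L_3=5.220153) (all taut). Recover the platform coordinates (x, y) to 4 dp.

circle eqns → linear via eq_j − eq_1; set c_j = A_j·A_j − L_j²
c_1 = 100.0000+100.0000−97.2500 = 102.7500
10.0000·x + 20.0000·y = c_1−c_2 = 115.0000
20.0000·x + 0.0000·y = c_1−c_3 = 30.0000
solve first two rows → x=1.5000, y=5.0000

(1.5000, 5.0000)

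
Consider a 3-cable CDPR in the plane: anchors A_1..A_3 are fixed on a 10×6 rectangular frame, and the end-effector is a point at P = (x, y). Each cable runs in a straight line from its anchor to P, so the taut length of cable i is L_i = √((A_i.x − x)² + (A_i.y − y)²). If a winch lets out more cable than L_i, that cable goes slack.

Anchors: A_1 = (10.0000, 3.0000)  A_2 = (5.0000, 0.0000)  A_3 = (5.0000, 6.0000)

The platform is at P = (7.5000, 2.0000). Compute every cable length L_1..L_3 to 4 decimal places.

L_1 = √((10.0000−7.5000)² + (3.0000−2.0000)²) = 2.6926
L_2 = √((5.0000−7.5000)² + (0.0000−2.0000)²) = 3.2016
L_3 = √((5.0000−7.5000)² + (6.0000−2.0000)²) = 4.7170

(2.6926, 3.2016, 4.7170)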